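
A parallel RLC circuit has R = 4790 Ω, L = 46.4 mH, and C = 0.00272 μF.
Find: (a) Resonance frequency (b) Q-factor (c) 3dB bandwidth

Step 1 — Resonance: ω₀ = 1/√(LC) = 1/√(0.0464·2.72e-09) = 8.901e+04 rad/s.
Step 2 — f₀ = ω₀/(2π) = 1.417e+04 Hz.
Step 3 — Parallel Q: Q = R/(ω₀L) = 4790/(8.901e+04·0.0464) = 1.16.
Step 4 — Bandwidth: Δω = ω₀/Q = 7.675e+04 rad/s; BW = Δω/(2π) = 1.222e+04 Hz.

(a) f₀ = 1.417e+04 Hz  (b) Q = 1.16  (c) BW = 1.222e+04 Hz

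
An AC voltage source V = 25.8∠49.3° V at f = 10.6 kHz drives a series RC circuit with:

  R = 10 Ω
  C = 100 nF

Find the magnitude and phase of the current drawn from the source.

Step 1 — Angular frequency: ω = 2π·f = 2π·1.06e+04 = 6.66e+04 rad/s.
Step 2 — Component impedances:
  R: Z = R = 10 Ω
  C: Z = 1/(jωC) = -j/(ω·C) = 0 - j150.1 Ω
Step 3 — Series combination: Z_total = R + C = 10 - j150.1 Ω = 150.5∠-86.2° Ω.
Step 4 — Source phasor: V = 25.8∠49.3° V = 16.82 + j19.56 V.
Step 5 — Ohm's law: I = V / Z_total = (16.82 + j19.56) / (10 - j150.1) = -0.1223 + j0.1202 A.
Step 6 — Convert to polar: |I| = 0.1715 A, ∠I = 135.5°.

I = 0.1715∠135.5° A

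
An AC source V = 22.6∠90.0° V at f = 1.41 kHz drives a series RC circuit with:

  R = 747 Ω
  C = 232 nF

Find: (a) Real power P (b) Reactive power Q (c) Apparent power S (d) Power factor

Step 1 — Angular frequency: ω = 2π·f = 2π·1410 = 8859 rad/s.
Step 2 — Component impedances:
  R: Z = R = 747 Ω
  C: Z = 1/(jωC) = -j/(ω·C) = 0 - j486.5 Ω
Step 3 — Series combination: Z_total = R + C = 747 - j486.5 Ω = 891.5∠-33.1° Ω.
Step 4 — Source phasor: V = 22.6∠90.0° V = 0 + j22.6 V.
Step 5 — Current: I = V / Z = -0.01384 + j0.02124 A = 0.02535∠123.1° A.
Step 6 — Complex power: S = V·I* = 0.4801 - j0.3127 VA.
Step 7 — Real power: P = Re(S) = 0.4801 W.
Step 8 — Reactive power: Q = Im(S) = -0.3127 VAR.
Step 9 — Apparent power: |S| = 0.5729 VA.
Step 10 — Power factor: PF = P/|S| = 0.8379 (leading).

(a) P = 0.4801 W  (b) Q = -0.3127 VAR  (c) S = 0.5729 VA  (d) PF = 0.8379 (leading)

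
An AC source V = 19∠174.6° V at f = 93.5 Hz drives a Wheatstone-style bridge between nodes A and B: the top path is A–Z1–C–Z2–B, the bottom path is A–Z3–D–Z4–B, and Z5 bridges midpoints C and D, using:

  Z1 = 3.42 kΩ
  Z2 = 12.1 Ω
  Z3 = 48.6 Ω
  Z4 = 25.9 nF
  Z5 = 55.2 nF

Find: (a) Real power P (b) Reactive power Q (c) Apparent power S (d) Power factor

Step 1 — Angular frequency: ω = 2π·f = 2π·93.5 = 587.5 rad/s.
Step 2 — Component impedances:
  Z1: Z = R = 3420 Ω
  Z2: Z = R = 12.1 Ω
  Z3: Z = R = 48.6 Ω
  Z4: Z = 1/(jωC) = -j/(ω·C) = 0 - j6.572e+04 Ω
  Z5: Z = 1/(jωC) = -j/(ω·C) = 0 - j3.084e+04 Ω
Step 3 — Bridge requires nodal analysis (the Z5 bridge couples midpoints C and D, so the two paths cannot be reduced to a simple series/parallel combination). Setting node B to ground and injecting 1 A at node A, the 3-node admittance system at A, C, D solves to V_A = Z_AB = 3342 - j543.7 Ω = 3386∠-9.2° Ω.
Step 4 — Source phasor: V = 19∠174.6° V = -18.92 + j1.788 V.
Step 5 — Current: I = V / Z = -0.005598 - j0.0003757 A = 0.005611∠-176.2° A.
Step 6 — Complex power: S = V·I* = 0.1052 - j0.01712 VA.
Step 7 — Real power: P = Re(S) = 0.1052 W.
Step 8 — Reactive power: Q = Im(S) = -0.01712 VAR.
Step 9 — Apparent power: |S| = 0.1066 VA.
Step 10 — Power factor: PF = P/|S| = 0.987 (leading).

(a) P = 0.1052 W  (b) Q = -0.01712 VAR  (c) S = 0.1066 VA  (d) PF = 0.987 (leading)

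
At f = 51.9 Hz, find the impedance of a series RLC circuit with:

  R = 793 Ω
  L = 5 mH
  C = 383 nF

Step 1 — Angular frequency: ω = 2π·f = 2π·51.9 = 326.1 rad/s.
Step 2 — Component impedances:
  R: Z = R = 793 Ω
  L: Z = jωL = j·326.1·0.005 = 0 + j1.63 Ω
  C: Z = 1/(jωC) = -j/(ω·C) = 0 - j8007 Ω
Step 3 — Series combination: Z_total = R + L + C = 793 - j8005 Ω = 8044∠-84.3° Ω.

Z = 793 - j8005 Ω = 8044∠-84.3° Ω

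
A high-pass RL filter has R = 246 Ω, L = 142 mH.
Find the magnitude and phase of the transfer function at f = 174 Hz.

Step 1 — Angular frequency: ω = 2π·174 = 1093 rad/s.
Step 2 — Transfer function: H(jω) = jωL/(R + jωL).
Step 3 — Numerator jωL = j·155.2; denominator R + jωL = 246 + j155.2.
Step 4 — H = 0.2848 + j0.4513.
Step 5 — Magnitude: |H| = 0.5337 (-5.5 dB); phase: φ = 57.7°.

|H| = 0.5337 (-5.5 dB), φ = 57.7°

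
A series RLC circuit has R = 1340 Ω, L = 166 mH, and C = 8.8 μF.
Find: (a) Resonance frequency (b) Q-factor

Step 1 — Resonance condition Im(Z)=0 gives ω₀ = 1/√(LC).
Step 2 — ω₀ = 1/√(0.166·8.8e-06) = 827.4 rad/s.
Step 3 — f₀ = ω₀/(2π) = 131.7 Hz.
Step 4 — Series Q: Q = ω₀L/R = 827.4·0.166/1340 = 0.1025.

(a) f₀ = 131.7 Hz  (b) Q = 0.1025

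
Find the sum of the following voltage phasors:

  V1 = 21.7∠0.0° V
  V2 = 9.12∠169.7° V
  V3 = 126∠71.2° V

Step 1 — Convert each phasor to rectangular form:
  V1 = 21.7·(cos(0.0°) + j·sin(0.0°)) = 21.7 V
  V2 = 9.12·(cos(169.7°) + j·sin(169.7°)) = -8.973 + j1.631 V
  V3 = 126·(cos(71.2°) + j·sin(71.2°)) = 40.61 + j119.3 V
Step 2 — Sum components: V_total = 53.33 + j120.9 V.
Step 3 — Convert to polar: |V_total| = 132.1 V, ∠V_total = 66.2°.

V_total = 132.1∠66.2° V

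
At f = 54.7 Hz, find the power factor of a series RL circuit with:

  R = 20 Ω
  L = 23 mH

Step 1 — Angular frequency: ω = 2π·f = 2π·54.7 = 343.7 rad/s.
Step 2 — Component impedances:
  R: Z = R = 20 Ω
  L: Z = jωL = j·343.7·0.023 = 0 + j7.905 Ω
Step 3 — Series combination: Z_total = R + L = 20 + j7.905 Ω = 21.51∠21.6° Ω.
Step 4 — Power factor: PF = cos(φ) = Re(Z)/|Z| = 20/21.506 = 0.93.
Step 5 — Type: Im(Z) = 7.905 ⇒ lagging (phase φ = 21.6°).

PF = 0.93 (lagging, φ = 21.6°)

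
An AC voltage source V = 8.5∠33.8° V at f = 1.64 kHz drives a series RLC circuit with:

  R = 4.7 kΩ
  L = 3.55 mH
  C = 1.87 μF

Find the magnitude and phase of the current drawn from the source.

Step 1 — Angular frequency: ω = 2π·f = 2π·1640 = 1.03e+04 rad/s.
Step 2 — Component impedances:
  R: Z = R = 4700 Ω
  L: Z = jωL = j·1.03e+04·0.00355 = 0 + j36.58 Ω
  C: Z = 1/(jωC) = -j/(ω·C) = 0 - j51.9 Ω
Step 3 — Series combination: Z_total = R + L + C = 4700 - j15.32 Ω = 4700∠-0.2° Ω.
Step 4 — Source phasor: V = 8.5∠33.8° V = 7.063 + j4.729 V.
Step 5 — Ohm's law: I = V / Z_total = (7.063 + j4.729) / (4700 - j15.32) = 0.0015 + j0.001011 A.
Step 6 — Convert to polar: |I| = 0.001809 A, ∠I = 34.0°.

I = 0.001809∠34.0° A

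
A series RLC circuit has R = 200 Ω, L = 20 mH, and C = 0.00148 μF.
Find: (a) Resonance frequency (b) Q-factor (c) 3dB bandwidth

Step 1 — Resonance: ω₀ = 1/√(LC) = 1/√(0.02·1.48e-09) = 1.838e+05 rad/s.
Step 2 — f₀ = ω₀/(2π) = 2.925e+04 Hz.
Step 3 — Series Q: Q = ω₀L/R = 1.838e+05·0.02/200 = 18.38.
Step 4 — Bandwidth: Δω = ω₀/Q = 1e+04 rad/s; BW = Δω/(2π) = 1592 Hz.

(a) f₀ = 2.925e+04 Hz  (b) Q = 18.38  (c) BW = 1592 Hz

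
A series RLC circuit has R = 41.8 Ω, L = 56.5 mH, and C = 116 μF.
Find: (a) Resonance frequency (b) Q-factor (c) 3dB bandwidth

Step 1 — Resonance condition Im(Z)=0 gives ω₀ = 1/√(LC).
Step 2 — ω₀ = 1/√(0.0565·0.000116) = 390.6 rad/s.
Step 3 — f₀ = ω₀/(2π) = 62.17 Hz.
Step 4 — Series Q: Q = ω₀L/R = 390.6·0.0565/41.8 = 0.528.
Step 5 — 3dB bandwidth: Δω = ω₀/Q = 739.8 rad/s; BW = Δω/(2π) = 117.7 Hz.

(a) f₀ = 62.17 Hz  (b) Q = 0.528  (c) BW = 117.7 Hz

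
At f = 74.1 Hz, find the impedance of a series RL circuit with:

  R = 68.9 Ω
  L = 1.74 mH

Step 1 — Angular frequency: ω = 2π·f = 2π·74.1 = 465.6 rad/s.
Step 2 — Component impedances:
  R: Z = R = 68.9 Ω
  L: Z = jωL = j·465.6·0.00174 = 0 + j0.8101 Ω
Step 3 — Series combination: Z_total = R + L = 68.9 + j0.8101 Ω = 68.9∠0.7° Ω.

Z = 68.9 + j0.8101 Ω = 68.9∠0.7° Ω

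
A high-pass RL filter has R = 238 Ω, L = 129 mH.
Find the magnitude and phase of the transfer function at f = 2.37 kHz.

Step 1 — Angular frequency: ω = 2π·2370 = 1.489e+04 rad/s.
Step 2 — Transfer function: H(jω) = jωL/(R + jωL).
Step 3 — Numerator jωL = j·1921; denominator R + jωL = 238 + j1921.
Step 4 — H = 0.9849 + j0.122.
Step 5 — Magnitude: |H| = 0.9924 (-0.1 dB); phase: φ = 7.1°.

|H| = 0.9924 (-0.1 dB), φ = 7.1°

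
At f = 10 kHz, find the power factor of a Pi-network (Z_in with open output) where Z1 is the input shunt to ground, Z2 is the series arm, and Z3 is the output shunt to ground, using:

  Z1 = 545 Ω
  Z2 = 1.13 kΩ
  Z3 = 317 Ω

Step 1 — Angular frequency: ω = 2π·f = 2π·1e+04 = 6.283e+04 rad/s.
Step 2 — Component impedances:
  Z1: Z = R = 545 Ω
  Z2: Z = R = 1130 Ω
  Z3: Z = R = 317 Ω
Step 3 — With open output, the series arm Z2 and the output shunt Z3 appear in series to ground: Z2 + Z3 = 1447 Ω.
Step 4 — Parallel with input shunt Z1: Z_in = Z1 || (Z2 + Z3) = 395.9 Ω = 395.9∠0.0° Ω.
Step 5 — Power factor: PF = cos(φ) = Re(Z)/|Z| = 395.9/395.9 = 1.
Step 6 — Type: Im(Z) = 0 ⇒ unity (phase φ = 0.0°).

PF = 1 (unity, φ = 0.0°)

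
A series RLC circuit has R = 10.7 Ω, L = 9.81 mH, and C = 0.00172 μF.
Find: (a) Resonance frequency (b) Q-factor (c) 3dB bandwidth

Step 1 — Resonance condition Im(Z)=0 gives ω₀ = 1/√(LC).
Step 2 — ω₀ = 1/√(0.00981·1.72e-09) = 2.434e+05 rad/s.
Step 3 — f₀ = ω₀/(2π) = 3.875e+04 Hz.
Step 4 — Series Q: Q = ω₀L/R = 2.434e+05·0.00981/10.7 = 223.2.
Step 5 — 3dB bandwidth: Δω = ω₀/Q = 1091 rad/s; BW = Δω/(2π) = 173.6 Hz.

(a) f₀ = 3.875e+04 Hz  (b) Q = 223.2  (c) BW = 173.6 Hz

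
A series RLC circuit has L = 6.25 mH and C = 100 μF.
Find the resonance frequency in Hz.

Step 1 — Resonance condition Im(Z)=0 gives ω₀ = 1/√(LC).
Step 2 — ω₀ = 1/√(0.00625·0.0001) = 1265 rad/s.
Step 3 — f₀ = ω₀/(2π) = 201.3 Hz.

f₀ = 201.3 Hz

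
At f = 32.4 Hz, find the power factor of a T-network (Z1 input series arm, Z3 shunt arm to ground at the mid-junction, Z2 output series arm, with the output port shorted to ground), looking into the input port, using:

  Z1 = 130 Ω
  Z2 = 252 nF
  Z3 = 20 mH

Step 1 — Angular frequency: ω = 2π·f = 2π·32.4 = 203.6 rad/s.
Step 2 — Component impedances:
  Z1: Z = R = 130 Ω
  Z2: Z = 1/(jωC) = -j/(ω·C) = 0 - j1.949e+04 Ω
  Z3: Z = jωL = j·203.6·0.02 = 0 + j4.072 Ω
Step 3 — With the output port shorted to ground, the output series arm Z2 runs from the junction to ground; the shunt arm Z3 also runs from the junction to ground. They appear in parallel: Z3 || Z2 = 0 + j4.072 Ω.
Step 4 — Series with input arm Z1: Z_in = Z1 + (Z3 || Z2) = 130 + j4.072 Ω = 130.1∠1.8° Ω.
Step 5 — Power factor: PF = cos(φ) = Re(Z)/|Z| = 130/130.06 = 0.9995.
Step 6 — Type: Im(Z) = 4.072 ⇒ lagging (phase φ = 1.8°).

PF = 0.9995 (lagging, φ = 1.8°)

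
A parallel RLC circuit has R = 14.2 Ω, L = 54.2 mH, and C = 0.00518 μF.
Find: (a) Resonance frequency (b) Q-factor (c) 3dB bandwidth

Step 1 — Resonance: ω₀ = 1/√(LC) = 1/√(0.0542·5.18e-09) = 5.968e+04 rad/s.
Step 2 — f₀ = ω₀/(2π) = 9499 Hz.
Step 3 — Parallel Q: Q = R/(ω₀L) = 14.2/(5.968e+04·0.0542) = 0.00439.
Step 4 — Bandwidth: Δω = ω₀/Q = 1.36e+07 rad/s; BW = Δω/(2π) = 2.164e+06 Hz.

(a) f₀ = 9499 Hz  (b) Q = 0.00439  (c) BW = 2.164e+06 Hz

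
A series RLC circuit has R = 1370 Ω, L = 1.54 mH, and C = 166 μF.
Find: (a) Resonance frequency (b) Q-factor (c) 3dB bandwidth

Step 1 — Resonance condition Im(Z)=0 gives ω₀ = 1/√(LC).
Step 2 — ω₀ = 1/√(0.00154·0.000166) = 1978 rad/s.
Step 3 — f₀ = ω₀/(2π) = 314.8 Hz.
Step 4 — Series Q: Q = ω₀L/R = 1978·0.00154/1370 = 0.002223.
Step 5 — 3dB bandwidth: Δω = ω₀/Q = 8.896e+05 rad/s; BW = Δω/(2π) = 1.416e+05 Hz.

(a) f₀ = 314.8 Hz  (b) Q = 0.002223  (c) BW = 1.416e+05 Hz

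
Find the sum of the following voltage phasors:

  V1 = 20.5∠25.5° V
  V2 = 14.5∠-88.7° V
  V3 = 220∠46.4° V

Step 1 — Convert each phasor to rectangular form:
  V1 = 20.5·(cos(25.5°) + j·sin(25.5°)) = 18.5 + j8.825 V
  V2 = 14.5·(cos(-88.7°) + j·sin(-88.7°)) = 0.329 - j14.5 V
  V3 = 220·(cos(46.4°) + j·sin(46.4°)) = 151.7 + j159.3 V
Step 2 — Sum components: V_total = 170.5 + j153.6 V.
Step 3 — Convert to polar: |V_total| = 229.6 V, ∠V_total = 42.0°.

V_total = 229.6∠42.0° V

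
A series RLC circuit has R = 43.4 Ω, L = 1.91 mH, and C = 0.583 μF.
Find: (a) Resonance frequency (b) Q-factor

Step 1 — Resonance condition Im(Z)=0 gives ω₀ = 1/√(LC).
Step 2 — ω₀ = 1/√(0.00191·5.83e-07) = 2.997e+04 rad/s.
Step 3 — f₀ = ω₀/(2π) = 4769 Hz.
Step 4 — Series Q: Q = ω₀L/R = 2.997e+04·0.00191/43.4 = 1.319.

(a) f₀ = 4769 Hz  (b) Q = 1.319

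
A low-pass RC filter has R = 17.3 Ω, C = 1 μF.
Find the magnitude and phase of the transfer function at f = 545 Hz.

Step 1 — Angular frequency: ω = 2π·545 = 3424 rad/s.
Step 2 — Transfer function: H(jω) = 1/(1 + jωRC).
Step 3 — Denominator: 1 + jωRC = 1 + j·3424·17.3·1e-06 = 1 + j0.05924.
Step 4 — H = 0.9965 - j0.05903.
Step 5 — Magnitude: |H| = 0.9982 (-0.0 dB); phase: φ = -3.4°.

|H| = 0.9982 (-0.0 dB), φ = -3.4°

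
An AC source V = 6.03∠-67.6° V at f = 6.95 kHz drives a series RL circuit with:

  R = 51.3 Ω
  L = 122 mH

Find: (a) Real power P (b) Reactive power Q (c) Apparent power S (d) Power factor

Step 1 — Angular frequency: ω = 2π·f = 2π·6950 = 4.367e+04 rad/s.
Step 2 — Component impedances:
  R: Z = R = 51.3 Ω
  L: Z = jωL = j·4.367e+04·0.122 = 0 + j5328 Ω
Step 3 — Series combination: Z_total = R + L = 51.3 + j5328 Ω = 5328∠89.4° Ω.
Step 4 — Source phasor: V = 6.03∠-67.6° V = 2.298 - j5.575 V.
Step 5 — Current: I = V / Z = -0.001042 - j0.0004414 A = 0.001132∠-157.0° A.
Step 6 — Complex power: S = V·I* = 6.571e-05 + j0.006824 VA.
Step 7 — Real power: P = Re(S) = 6.571e-05 W.
Step 8 — Reactive power: Q = Im(S) = 0.006824 VAR.
Step 9 — Apparent power: |S| = 0.006825 VA.
Step 10 — Power factor: PF = P/|S| = 0.009629 (lagging).

(a) P = 6.571e-05 W  (b) Q = 0.006824 VAR  (c) S = 0.006825 VA  (d) PF = 0.009629 (lagging)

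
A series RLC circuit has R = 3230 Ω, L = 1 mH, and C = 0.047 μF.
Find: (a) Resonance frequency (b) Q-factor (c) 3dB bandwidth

Step 1 — Resonance condition Im(Z)=0 gives ω₀ = 1/√(LC).
Step 2 — ω₀ = 1/√(0.001·4.7e-08) = 1.459e+05 rad/s.
Step 3 — f₀ = ω₀/(2π) = 2.322e+04 Hz.
Step 4 — Series Q: Q = ω₀L/R = 1.459e+05·0.001/3230 = 0.04516.
Step 5 — 3dB bandwidth: Δω = ω₀/Q = 3.23e+06 rad/s; BW = Δω/(2π) = 5.141e+05 Hz.

(a) f₀ = 2.322e+04 Hz  (b) Q = 0.04516  (c) BW = 5.141e+05 Hz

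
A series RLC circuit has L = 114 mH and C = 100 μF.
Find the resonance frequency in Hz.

Step 1 — Resonance condition Im(Z)=0 gives ω₀ = 1/√(LC).
Step 2 — ω₀ = 1/√(0.114·0.0001) = 296.2 rad/s.
Step 3 — f₀ = ω₀/(2π) = 47.14 Hz.

f₀ = 47.14 Hz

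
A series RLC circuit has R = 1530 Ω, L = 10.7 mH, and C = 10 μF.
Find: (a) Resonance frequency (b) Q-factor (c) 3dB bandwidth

Step 1 — Resonance condition Im(Z)=0 gives ω₀ = 1/√(LC).
Step 2 — ω₀ = 1/√(0.0107·1e-05) = 3057 rad/s.
Step 3 — f₀ = ω₀/(2π) = 486.6 Hz.
Step 4 — Series Q: Q = ω₀L/R = 3057·0.0107/1530 = 0.02138.
Step 5 — 3dB bandwidth: Δω = ω₀/Q = 1.43e+05 rad/s; BW = Δω/(2π) = 2.276e+04 Hz.

(a) f₀ = 486.6 Hz  (b) Q = 0.02138  (c) BW = 2.276e+04 Hz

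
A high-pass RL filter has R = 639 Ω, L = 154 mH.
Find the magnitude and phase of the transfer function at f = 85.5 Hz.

Step 1 — Angular frequency: ω = 2π·85.5 = 537.2 rad/s.
Step 2 — Transfer function: H(jω) = jωL/(R + jωL).
Step 3 — Numerator jωL = j·82.73; denominator R + jωL = 639 + j82.73.
Step 4 — H = 0.01649 + j0.1273.
Step 5 — Magnitude: |H| = 0.1284 (-17.8 dB); phase: φ = 82.6°.

|H| = 0.1284 (-17.8 dB), φ = 82.6°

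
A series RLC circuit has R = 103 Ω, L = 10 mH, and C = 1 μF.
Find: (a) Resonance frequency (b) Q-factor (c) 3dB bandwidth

Step 1 — Resonance condition Im(Z)=0 gives ω₀ = 1/√(LC).
Step 2 — ω₀ = 1/√(0.01·1e-06) = 1e+04 rad/s.
Step 3 — f₀ = ω₀/(2π) = 1592 Hz.
Step 4 — Series Q: Q = ω₀L/R = 1e+04·0.01/103 = 0.9709.
Step 5 — 3dB bandwidth: Δω = ω₀/Q = 1.03e+04 rad/s; BW = Δω/(2π) = 1639 Hz.

(a) f₀ = 1592 Hz  (b) Q = 0.9709  (c) BW = 1639 Hz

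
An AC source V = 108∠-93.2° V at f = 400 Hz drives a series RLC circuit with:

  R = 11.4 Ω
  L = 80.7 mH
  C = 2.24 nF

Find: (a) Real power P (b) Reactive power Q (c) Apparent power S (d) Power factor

Step 1 — Angular frequency: ω = 2π·f = 2π·400 = 2513 rad/s.
Step 2 — Component impedances:
  R: Z = R = 11.4 Ω
  L: Z = jωL = j·2513·0.0807 = 0 + j202.8 Ω
  C: Z = 1/(jωC) = -j/(ω·C) = 0 - j1.776e+05 Ω
Step 3 — Series combination: Z_total = R + L + C = 11.4 - j1.774e+05 Ω = 1.774e+05∠-90.0° Ω.
Step 4 — Source phasor: V = 108∠-93.2° V = -6.029 - j107.8 V.
Step 5 — Current: I = V / Z = 0.0006078 - j3.402e-05 A = 0.0006087∠-3.2° A.
Step 6 — Complex power: S = V·I* = 4.224e-06 - j0.06574 VA.
Step 7 — Real power: P = Re(S) = 4.224e-06 W.
Step 8 — Reactive power: Q = Im(S) = -0.06574 VAR.
Step 9 — Apparent power: |S| = 0.06574 VA.
Step 10 — Power factor: PF = P/|S| = 6.425e-05 (leading).

(a) P = 4.224e-06 W  (b) Q = -0.06574 VAR  (c) S = 0.06574 VA  (d) PF = 6.425e-05 (leading)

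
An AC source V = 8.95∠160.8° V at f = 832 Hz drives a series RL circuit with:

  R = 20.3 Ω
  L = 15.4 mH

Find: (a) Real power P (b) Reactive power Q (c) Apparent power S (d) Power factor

Step 1 — Angular frequency: ω = 2π·f = 2π·832 = 5228 rad/s.
Step 2 — Component impedances:
  R: Z = R = 20.3 Ω
  L: Z = jωL = j·5228·0.0154 = 0 + j80.51 Ω
Step 3 — Series combination: Z_total = R + L = 20.3 + j80.51 Ω = 83.03∠75.8° Ω.
Step 4 — Source phasor: V = 8.95∠160.8° V = -8.452 + j2.943 V.
Step 5 — Current: I = V / Z = 0.009484 + j0.1074 A = 0.1078∠85.0° A.
Step 6 — Complex power: S = V·I* = 0.2359 + j0.9355 VA.
Step 7 — Real power: P = Re(S) = 0.2359 W.
Step 8 — Reactive power: Q = Im(S) = 0.9355 VAR.
Step 9 — Apparent power: |S| = 0.9648 VA.
Step 10 — Power factor: PF = P/|S| = 0.2445 (lagging).

(a) P = 0.2359 W  (b) Q = 0.9355 VAR  (c) S = 0.9648 VA  (d) PF = 0.2445 (lagging)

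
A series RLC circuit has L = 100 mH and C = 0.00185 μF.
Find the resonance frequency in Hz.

Step 1 — Resonance condition Im(Z)=0 gives ω₀ = 1/√(LC).
Step 2 — ω₀ = 1/√(0.1·1.85e-09) = 7.352e+04 rad/s.
Step 3 — f₀ = ω₀/(2π) = 1.17e+04 Hz.

f₀ = 1.17e+04 Hz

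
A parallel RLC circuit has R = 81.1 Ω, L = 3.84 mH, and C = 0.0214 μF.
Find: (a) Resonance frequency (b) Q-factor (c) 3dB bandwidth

Step 1 — Resonance: ω₀ = 1/√(LC) = 1/√(0.00384·2.14e-08) = 1.103e+05 rad/s.
Step 2 — f₀ = ω₀/(2π) = 1.756e+04 Hz.
Step 3 — Parallel Q: Q = R/(ω₀L) = 81.1/(1.103e+05·0.00384) = 0.1915.
Step 4 — Bandwidth: Δω = ω₀/Q = 5.762e+05 rad/s; BW = Δω/(2π) = 9.17e+04 Hz.

(a) f₀ = 1.756e+04 Hz  (b) Q = 0.1915  (c) BW = 9.17e+04 Hz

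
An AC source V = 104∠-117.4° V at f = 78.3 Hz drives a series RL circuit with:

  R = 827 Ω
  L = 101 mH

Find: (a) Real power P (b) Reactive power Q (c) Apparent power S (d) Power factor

Step 1 — Angular frequency: ω = 2π·f = 2π·78.3 = 492 rad/s.
Step 2 — Component impedances:
  R: Z = R = 827 Ω
  L: Z = jωL = j·492·0.101 = 0 + j49.69 Ω
Step 3 — Series combination: Z_total = R + L = 827 + j49.69 Ω = 828.5∠3.4° Ω.
Step 4 — Source phasor: V = 104∠-117.4° V = -47.86 - j92.33 V.
Step 5 — Current: I = V / Z = -0.06435 - j0.1078 A = 0.1255∠-120.8° A.
Step 6 — Complex power: S = V·I* = 13.03 + j0.783 VA.
Step 7 — Real power: P = Re(S) = 13.03 W.
Step 8 — Reactive power: Q = Im(S) = 0.783 VAR.
Step 9 — Apparent power: |S| = 13.06 VA.
Step 10 — Power factor: PF = P/|S| = 0.9982 (lagging).

(a) P = 13.03 W  (b) Q = 0.783 VAR  (c) S = 13.06 VA  (d) PF = 0.9982 (lagging)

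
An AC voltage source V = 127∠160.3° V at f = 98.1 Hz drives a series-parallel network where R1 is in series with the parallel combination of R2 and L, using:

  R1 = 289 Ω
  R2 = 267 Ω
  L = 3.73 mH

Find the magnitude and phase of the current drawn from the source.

Step 1 — Angular frequency: ω = 2π·f = 2π·98.1 = 616.4 rad/s.
Step 2 — Component impedances:
  R1: Z = R = 289 Ω
  R2: Z = R = 267 Ω
  L: Z = jωL = j·616.4·0.00373 = 0 + j2.299 Ω
Step 3 — Parallel branch: R2 || L = 1/(1/R2 + 1/L) = 0.0198 + j2.299 Ω.
Step 4 — Series with R1: Z_total = R1 + (R2 || L) = 289 + j2.299 Ω = 289∠0.5° Ω.
Step 5 — Source phasor: V = 127∠160.3° V = -119.6 + j42.81 V.
Step 6 — Ohm's law: I = V / Z_total = (-119.6 + j42.81) / (289 + j2.299) = -0.4125 + j0.1514 A.
Step 7 — Convert to polar: |I| = 0.4394 A, ∠I = 159.8°.

I = 0.4394∠159.8° A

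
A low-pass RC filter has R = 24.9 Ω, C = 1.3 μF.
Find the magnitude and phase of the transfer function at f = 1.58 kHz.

Step 1 — Angular frequency: ω = 2π·1580 = 9927 rad/s.
Step 2 — Transfer function: H(jω) = 1/(1 + jωRC).
Step 3 — Denominator: 1 + jωRC = 1 + j·9927·24.9·1.3e-06 = 1 + j0.3214.
Step 4 — H = 0.9064 - j0.2913.
Step 5 — Magnitude: |H| = 0.9521 (-0.4 dB); phase: φ = -17.8°.

|H| = 0.9521 (-0.4 dB), φ = -17.8°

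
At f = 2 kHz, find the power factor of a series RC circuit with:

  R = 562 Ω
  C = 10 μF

Step 1 — Angular frequency: ω = 2π·f = 2π·2000 = 1.257e+04 rad/s.
Step 2 — Component impedances:
  R: Z = R = 562 Ω
  C: Z = 1/(jωC) = -j/(ω·C) = 0 - j7.958 Ω
Step 3 — Series combination: Z_total = R + C = 562 - j7.958 Ω = 562.1∠-0.8° Ω.
Step 4 — Power factor: PF = cos(φ) = Re(Z)/|Z| = 562/562.06 = 0.9999.
Step 5 — Type: Im(Z) = -7.958 ⇒ leading (phase φ = -0.8°).

PF = 0.9999 (leading, φ = -0.8°)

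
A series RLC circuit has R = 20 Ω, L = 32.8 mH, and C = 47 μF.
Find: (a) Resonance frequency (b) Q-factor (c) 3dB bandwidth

Step 1 — Resonance: ω₀ = 1/√(LC) = 1/√(0.0328·4.7e-05) = 805.4 rad/s.
Step 2 — f₀ = ω₀/(2π) = 128.2 Hz.
Step 3 — Series Q: Q = ω₀L/R = 805.4·0.0328/20 = 1.321.
Step 4 — Bandwidth: Δω = ω₀/Q = 609.8 rad/s; BW = Δω/(2π) = 97.05 Hz.

(a) f₀ = 128.2 Hz  (b) Q = 1.321  (c) BW = 97.05 Hz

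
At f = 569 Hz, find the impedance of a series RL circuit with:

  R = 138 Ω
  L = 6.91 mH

Step 1 — Angular frequency: ω = 2π·f = 2π·569 = 3575 rad/s.
Step 2 — Component impedances:
  R: Z = R = 138 Ω
  L: Z = jωL = j·3575·0.00691 = 0 + j24.7 Ω
Step 3 — Series combination: Z_total = R + L = 138 + j24.7 Ω = 140.2∠10.1° Ω.

Z = 138 + j24.7 Ω = 140.2∠10.1° Ω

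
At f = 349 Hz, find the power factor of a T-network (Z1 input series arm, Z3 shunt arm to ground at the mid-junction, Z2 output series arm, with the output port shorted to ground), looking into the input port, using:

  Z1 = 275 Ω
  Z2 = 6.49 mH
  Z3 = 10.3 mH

Step 1 — Angular frequency: ω = 2π·f = 2π·349 = 2193 rad/s.
Step 2 — Component impedances:
  Z1: Z = R = 275 Ω
  Z2: Z = jωL = j·2193·0.00649 = 0 + j14.23 Ω
  Z3: Z = jωL = j·2193·0.0103 = 0 + j22.59 Ω
Step 3 — With the output port shorted to ground, the output series arm Z2 runs from the junction to ground; the shunt arm Z3 also runs from the junction to ground. They appear in parallel: Z3 || Z2 = 0 + j8.73 Ω.
Step 4 — Series with input arm Z1: Z_in = Z1 + (Z3 || Z2) = 275 + j8.73 Ω = 275.1∠1.8° Ω.
Step 5 — Power factor: PF = cos(φ) = Re(Z)/|Z| = 275/275.14 = 0.9995.
Step 6 — Type: Im(Z) = 8.73 ⇒ lagging (phase φ = 1.8°).

PF = 0.9995 (lagging, φ = 1.8°)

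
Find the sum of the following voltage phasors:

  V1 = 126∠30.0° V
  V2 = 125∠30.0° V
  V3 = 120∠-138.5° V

Step 1 — Convert each phasor to rectangular form:
  V1 = 126·(cos(30.0°) + j·sin(30.0°)) = 109.1 + j63 V
  V2 = 125·(cos(30.0°) + j·sin(30.0°)) = 108.3 + j62.5 V
  V3 = 120·(cos(-138.5°) + j·sin(-138.5°)) = -89.87 - j79.51 V
Step 2 — Sum components: V_total = 127.5 + j45.99 V.
Step 3 — Convert to polar: |V_total| = 135.5 V, ∠V_total = 19.8°.

V_total = 135.5∠19.8° V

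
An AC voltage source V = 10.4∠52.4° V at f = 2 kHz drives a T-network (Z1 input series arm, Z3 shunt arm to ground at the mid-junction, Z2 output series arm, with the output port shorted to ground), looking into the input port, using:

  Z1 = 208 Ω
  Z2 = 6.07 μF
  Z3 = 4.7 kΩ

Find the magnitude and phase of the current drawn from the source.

Step 1 — Angular frequency: ω = 2π·f = 2π·2000 = 1.257e+04 rad/s.
Step 2 — Component impedances:
  Z1: Z = R = 208 Ω
  Z2: Z = 1/(jωC) = -j/(ω·C) = 0 - j13.11 Ω
  Z3: Z = R = 4700 Ω
Step 3 — With the output port shorted to ground, the output series arm Z2 runs from the junction to ground; the shunt arm Z3 also runs from the junction to ground. They appear in parallel: Z3 || Z2 = 0.03657 - j13.11 Ω.
Step 4 — Series with input arm Z1: Z_in = Z1 + (Z3 || Z2) = 208 - j13.11 Ω = 208.4∠-3.6° Ω.
Step 5 — Source phasor: V = 10.4∠52.4° V = 6.346 + j8.24 V.
Step 6 — Ohm's law: I = V / Z_total = (6.346 + j8.24) / (208 - j13.11) = 0.0279 + j0.04137 A.
Step 7 — Convert to polar: |I| = 0.04989 A, ∠I = 56.0°.

I = 0.04989∠56.0° A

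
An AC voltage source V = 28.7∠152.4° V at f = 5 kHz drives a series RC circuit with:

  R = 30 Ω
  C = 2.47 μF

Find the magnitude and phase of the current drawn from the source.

Step 1 — Angular frequency: ω = 2π·f = 2π·5000 = 3.142e+04 rad/s.
Step 2 — Component impedances:
  R: Z = R = 30 Ω
  C: Z = 1/(jωC) = -j/(ω·C) = 0 - j12.89 Ω
Step 3 — Series combination: Z_total = R + C = 30 - j12.89 Ω = 32.65∠-23.2° Ω.
Step 4 — Source phasor: V = 28.7∠152.4° V = -25.43 + j13.3 V.
Step 5 — Ohm's law: I = V / Z_total = (-25.43 + j13.3) / (30 - j12.89) = -0.8765 + j0.06672 A.
Step 6 — Convert to polar: |I| = 0.879 A, ∠I = 175.6°.

I = 0.879∠175.6° A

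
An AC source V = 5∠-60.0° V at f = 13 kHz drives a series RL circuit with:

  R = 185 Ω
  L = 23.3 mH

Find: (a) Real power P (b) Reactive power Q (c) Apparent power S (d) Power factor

Step 1 — Angular frequency: ω = 2π·f = 2π·1.3e+04 = 8.168e+04 rad/s.
Step 2 — Component impedances:
  R: Z = R = 185 Ω
  L: Z = jωL = j·8.168e+04·0.0233 = 0 + j1903 Ω
Step 3 — Series combination: Z_total = R + L = 185 + j1903 Ω = 1912∠84.4° Ω.
Step 4 — Source phasor: V = 5∠-60.0° V = 2.5 - j4.33 V.
Step 5 — Current: I = V / Z = -0.002127 - j0.00152 A = 0.002615∠-144.4° A.
Step 6 — Complex power: S = V·I* = 0.001265 + j0.01301 VA.
Step 7 — Real power: P = Re(S) = 0.001265 W.
Step 8 — Reactive power: Q = Im(S) = 0.01301 VAR.
Step 9 — Apparent power: |S| = 0.01307 VA.
Step 10 — Power factor: PF = P/|S| = 0.09675 (lagging).

(a) P = 0.001265 W  (b) Q = 0.01301 VAR  (c) S = 0.01307 VA  (d) PF = 0.09675 (lagging)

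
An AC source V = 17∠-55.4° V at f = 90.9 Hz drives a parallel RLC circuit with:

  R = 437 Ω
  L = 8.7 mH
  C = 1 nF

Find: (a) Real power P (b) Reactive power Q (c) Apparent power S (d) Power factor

Step 1 — Angular frequency: ω = 2π·f = 2π·90.9 = 571.1 rad/s.
Step 2 — Component impedances:
  R: Z = R = 437 Ω
  L: Z = jωL = j·571.1·0.0087 = 0 + j4.969 Ω
  C: Z = 1/(jωC) = -j/(ω·C) = 0 - j1.751e+06 Ω
Step 3 — Parallel combination: 1/Z_total = 1/R + 1/L + 1/C; Z_total = 0.05649 + j4.968 Ω = 4.969∠89.3° Ω.
Step 4 — Source phasor: V = 17∠-55.4° V = 9.653 - j13.99 V.
Step 5 — Current: I = V / Z = -2.794 - j1.975 A = 3.421∠-144.7° A.
Step 6 — Complex power: S = V·I* = 0.6613 + j58.16 VA.
Step 7 — Real power: P = Re(S) = 0.6613 W.
Step 8 — Reactive power: Q = Im(S) = 58.16 VAR.
Step 9 — Apparent power: |S| = 58.16 VA.
Step 10 — Power factor: PF = P/|S| = 0.01137 (lagging).

(a) P = 0.6613 W  (b) Q = 58.16 VAR  (c) S = 58.16 VA  (d) PF = 0.01137 (lagging)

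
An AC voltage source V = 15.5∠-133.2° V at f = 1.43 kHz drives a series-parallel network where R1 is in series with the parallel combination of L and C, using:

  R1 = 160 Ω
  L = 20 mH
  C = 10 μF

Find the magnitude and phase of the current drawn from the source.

Step 1 — Angular frequency: ω = 2π·f = 2π·1430 = 8985 rad/s.
Step 2 — Component impedances:
  R1: Z = R = 160 Ω
  L: Z = jωL = j·8985·0.02 = 0 + j179.7 Ω
  C: Z = 1/(jωC) = -j/(ω·C) = 0 - j11.13 Ω
Step 3 — Parallel branch: L || C = 1/(1/L + 1/C) = 0 - j11.86 Ω.
Step 4 — Series with R1: Z_total = R1 + (L || C) = 160 - j11.86 Ω = 160.4∠-4.2° Ω.
Step 5 — Source phasor: V = 15.5∠-133.2° V = -10.61 - j11.3 V.
Step 6 — Ohm's law: I = V / Z_total = (-10.61 - j11.3) / (160 - j11.86) = -0.06074 - j0.07512 A.
Step 7 — Convert to polar: |I| = 0.09661 A, ∠I = -129.0°.

I = 0.09661∠-129.0° A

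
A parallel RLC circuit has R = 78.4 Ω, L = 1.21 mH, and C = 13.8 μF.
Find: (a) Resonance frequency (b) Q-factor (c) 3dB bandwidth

Step 1 — Resonance: ω₀ = 1/√(LC) = 1/√(0.00121·1.38e-05) = 7739 rad/s.
Step 2 — f₀ = ω₀/(2π) = 1232 Hz.
Step 3 — Parallel Q: Q = R/(ω₀L) = 78.4/(7739·0.00121) = 8.373.
Step 4 — Bandwidth: Δω = ω₀/Q = 924.3 rad/s; BW = Δω/(2π) = 147.1 Hz.

(a) f₀ = 1232 Hz  (b) Q = 8.373  (c) BW = 147.1 Hz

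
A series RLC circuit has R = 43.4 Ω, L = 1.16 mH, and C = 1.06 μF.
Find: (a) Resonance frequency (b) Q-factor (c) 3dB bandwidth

Step 1 — Resonance condition Im(Z)=0 gives ω₀ = 1/√(LC).
Step 2 — ω₀ = 1/√(0.00116·1.06e-06) = 2.852e+04 rad/s.
Step 3 — f₀ = ω₀/(2π) = 4539 Hz.
Step 4 — Series Q: Q = ω₀L/R = 2.852e+04·0.00116/43.4 = 0.7622.
Step 5 — 3dB bandwidth: Δω = ω₀/Q = 3.741e+04 rad/s; BW = Δω/(2π) = 5955 Hz.

(a) f₀ = 4539 Hz  (b) Q = 0.7622  (c) BW = 5955 Hz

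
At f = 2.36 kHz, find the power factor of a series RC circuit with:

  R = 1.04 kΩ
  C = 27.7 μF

Step 1 — Angular frequency: ω = 2π·f = 2π·2360 = 1.483e+04 rad/s.
Step 2 — Component impedances:
  R: Z = R = 1040 Ω
  C: Z = 1/(jωC) = -j/(ω·C) = 0 - j2.435 Ω
Step 3 — Series combination: Z_total = R + C = 1040 - j2.435 Ω = 1040∠-0.1° Ω.
Step 4 — Power factor: PF = cos(φ) = Re(Z)/|Z| = 1040/1040 = 1.
Step 5 — Type: Im(Z) = -2.435 ⇒ leading (phase φ = -0.1°).

PF = 1 (leading, φ = -0.1°)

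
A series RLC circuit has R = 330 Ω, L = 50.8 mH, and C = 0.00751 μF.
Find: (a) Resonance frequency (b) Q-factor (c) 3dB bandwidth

Step 1 — Resonance: ω₀ = 1/√(LC) = 1/√(0.0508·7.51e-09) = 5.12e+04 rad/s.
Step 2 — f₀ = ω₀/(2π) = 8148 Hz.
Step 3 — Series Q: Q = ω₀L/R = 5.12e+04·0.0508/330 = 7.881.
Step 4 — Bandwidth: Δω = ω₀/Q = 6496 rad/s; BW = Δω/(2π) = 1034 Hz.

(a) f₀ = 8148 Hz  (b) Q = 7.881  (c) BW = 1034 Hz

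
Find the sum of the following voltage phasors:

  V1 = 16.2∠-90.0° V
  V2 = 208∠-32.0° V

Step 1 — Convert each phasor to rectangular form:
  V1 = 16.2·(cos(-90.0°) + j·sin(-90.0°)) = 0 - j16.2 V
  V2 = 208·(cos(-32.0°) + j·sin(-32.0°)) = 176.4 - j110.2 V
Step 2 — Sum components: V_total = 176.4 - j126.4 V.
Step 3 — Convert to polar: |V_total| = 217 V, ∠V_total = -35.6°.

V_total = 217∠-35.6° V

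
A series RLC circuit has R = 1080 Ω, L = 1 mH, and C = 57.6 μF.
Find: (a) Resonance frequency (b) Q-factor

Step 1 — Resonance condition Im(Z)=0 gives ω₀ = 1/√(LC).
Step 2 — ω₀ = 1/√(0.001·5.76e-05) = 4167 rad/s.
Step 3 — f₀ = ω₀/(2π) = 663.1 Hz.
Step 4 — Series Q: Q = ω₀L/R = 4167·0.001/1080 = 0.003858.

(a) f₀ = 663.1 Hz  (b) Q = 0.003858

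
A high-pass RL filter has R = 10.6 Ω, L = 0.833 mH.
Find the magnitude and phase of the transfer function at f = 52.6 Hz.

Step 1 — Angular frequency: ω = 2π·52.6 = 330.5 rad/s.
Step 2 — Transfer function: H(jω) = jωL/(R + jωL).
Step 3 — Numerator jωL = j·0.2753; denominator R + jωL = 10.6 + j0.2753.
Step 4 — H = 0.0006741 + j0.02595.
Step 5 — Magnitude: |H| = 0.02596 (-31.7 dB); phase: φ = 88.5°.

|H| = 0.02596 (-31.7 dB), φ = 88.5°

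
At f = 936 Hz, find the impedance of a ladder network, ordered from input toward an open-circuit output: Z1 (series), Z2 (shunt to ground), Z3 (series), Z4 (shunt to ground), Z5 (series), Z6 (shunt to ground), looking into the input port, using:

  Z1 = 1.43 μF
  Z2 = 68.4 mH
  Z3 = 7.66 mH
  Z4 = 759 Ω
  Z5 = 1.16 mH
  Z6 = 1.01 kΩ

Step 1 — Angular frequency: ω = 2π·f = 2π·936 = 5881 rad/s.
Step 2 — Component impedances:
  Z1: Z = 1/(jωC) = -j/(ω·C) = 0 - j118.9 Ω
  Z2: Z = jωL = j·5881·0.0684 = 0 + j402.3 Ω
  Z3: Z = jωL = j·5881·0.00766 = 0 + j45.05 Ω
  Z4: Z = R = 759 Ω
  Z5: Z = jωL = j·5881·0.00116 = 0 + j6.822 Ω
  Z6: Z = R = 1010 Ω
Step 3 — Ladder network (open output): work backward from the far end, alternating series and parallel combinations. Z_in = 180.3 + j96.76 Ω = 204.6∠28.2° Ω.

Z = 180.3 + j96.76 Ω = 204.6∠28.2° Ω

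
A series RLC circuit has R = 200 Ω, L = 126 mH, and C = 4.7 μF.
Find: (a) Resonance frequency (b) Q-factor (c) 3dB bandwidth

Step 1 — Resonance: ω₀ = 1/√(LC) = 1/√(0.126·4.7e-06) = 1299 rad/s.
Step 2 — f₀ = ω₀/(2π) = 206.8 Hz.
Step 3 — Series Q: Q = ω₀L/R = 1299·0.126/200 = 0.8187.
Step 4 — Bandwidth: Δω = ω₀/Q = 1587 rad/s; BW = Δω/(2π) = 252.6 Hz.

(a) f₀ = 206.8 Hz  (b) Q = 0.8187  (c) BW = 252.6 Hz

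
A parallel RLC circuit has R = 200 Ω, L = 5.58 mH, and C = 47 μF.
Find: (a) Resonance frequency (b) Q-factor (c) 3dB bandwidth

Step 1 — Resonance: ω₀ = 1/√(LC) = 1/√(0.00558·4.7e-05) = 1953 rad/s.
Step 2 — f₀ = ω₀/(2π) = 310.8 Hz.
Step 3 — Parallel Q: Q = R/(ω₀L) = 200/(1953·0.00558) = 18.36.
Step 4 — Bandwidth: Δω = ω₀/Q = 106.4 rad/s; BW = Δω/(2π) = 16.93 Hz.

(a) f₀ = 310.8 Hz  (b) Q = 18.36  (c) BW = 16.93 Hz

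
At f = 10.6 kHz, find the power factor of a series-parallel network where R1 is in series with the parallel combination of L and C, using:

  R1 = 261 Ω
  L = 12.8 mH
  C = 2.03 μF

Step 1 — Angular frequency: ω = 2π·f = 2π·1.06e+04 = 6.66e+04 rad/s.
Step 2 — Component impedances:
  R1: Z = R = 261 Ω
  L: Z = jωL = j·6.66e+04·0.0128 = 0 + j852.5 Ω
  C: Z = 1/(jωC) = -j/(ω·C) = 0 - j7.396 Ω
Step 3 — Parallel branch: L || C = 1/(1/L + 1/C) = 0 - j7.461 Ω.
Step 4 — Series with R1: Z_total = R1 + (L || C) = 261 - j7.461 Ω = 261.1∠-1.6° Ω.
Step 5 — Power factor: PF = cos(φ) = Re(Z)/|Z| = 261/261.1 = 0.9996.
Step 6 — Type: Im(Z) = -7.461 ⇒ leading (phase φ = -1.6°).

PF = 0.9996 (leading, φ = -1.6°)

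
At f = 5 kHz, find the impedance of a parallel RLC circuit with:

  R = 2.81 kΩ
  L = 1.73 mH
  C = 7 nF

Step 1 — Angular frequency: ω = 2π·f = 2π·5000 = 3.142e+04 rad/s.
Step 2 — Component impedances:
  R: Z = R = 2810 Ω
  L: Z = jωL = j·3.142e+04·0.00173 = 0 + j54.35 Ω
  C: Z = 1/(jωC) = -j/(ω·C) = 0 - j4547 Ω
Step 3 — Parallel combination: 1/Z_total = 1/R + 1/L + 1/C; Z_total = 1.076 + j54.99 Ω = 55∠88.9° Ω.

Z = 1.076 + j54.99 Ω = 55∠88.9° Ω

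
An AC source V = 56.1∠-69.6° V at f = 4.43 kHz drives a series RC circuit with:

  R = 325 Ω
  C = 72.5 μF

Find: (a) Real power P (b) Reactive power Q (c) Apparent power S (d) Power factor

Step 1 — Angular frequency: ω = 2π·f = 2π·4430 = 2.783e+04 rad/s.
Step 2 — Component impedances:
  R: Z = R = 325 Ω
  C: Z = 1/(jωC) = -j/(ω·C) = 0 - j0.4955 Ω
Step 3 — Series combination: Z_total = R + C = 325 - j0.4955 Ω = 325∠-0.1° Ω.
Step 4 — Source phasor: V = 56.1∠-69.6° V = 19.55 - j52.58 V.
Step 5 — Current: I = V / Z = 0.06042 - j0.1617 A = 0.1726∠-69.5° A.
Step 6 — Complex power: S = V·I* = 9.684 - j0.01477 VA.
Step 7 — Real power: P = Re(S) = 9.684 W.
Step 8 — Reactive power: Q = Im(S) = -0.01477 VAR.
Step 9 — Apparent power: |S| = 9.684 VA.
Step 10 — Power factor: PF = P/|S| = 1 (leading).

(a) P = 9.684 W  (b) Q = -0.01477 VAR  (c) S = 9.684 VA  (d) PF = 1 (leading)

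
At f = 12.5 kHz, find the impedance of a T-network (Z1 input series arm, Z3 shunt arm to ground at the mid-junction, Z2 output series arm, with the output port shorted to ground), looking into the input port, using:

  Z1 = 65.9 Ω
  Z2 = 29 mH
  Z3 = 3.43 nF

Step 1 — Angular frequency: ω = 2π·f = 2π·1.25e+04 = 7.854e+04 rad/s.
Step 2 — Component impedances:
  Z1: Z = R = 65.9 Ω
  Z2: Z = jωL = j·7.854e+04·0.029 = 0 + j2278 Ω
  Z3: Z = 1/(jωC) = -j/(ω·C) = 0 - j3712 Ω
Step 3 — With the output port shorted to ground, the output series arm Z2 runs from the junction to ground; the shunt arm Z3 also runs from the junction to ground. They appear in parallel: Z3 || Z2 = 0 + j5894 Ω.
Step 4 — Series with input arm Z1: Z_in = Z1 + (Z3 || Z2) = 65.9 + j5894 Ω = 5895∠89.4° Ω.

Z = 65.9 + j5894 Ω = 5895∠89.4° Ω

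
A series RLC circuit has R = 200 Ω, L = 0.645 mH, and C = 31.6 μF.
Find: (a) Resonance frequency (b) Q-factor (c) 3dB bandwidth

Step 1 — Resonance: ω₀ = 1/√(LC) = 1/√(0.000645·3.16e-05) = 7004 rad/s.
Step 2 — f₀ = ω₀/(2π) = 1115 Hz.
Step 3 — Series Q: Q = ω₀L/R = 7004·0.000645/200 = 0.02259.
Step 4 — Bandwidth: Δω = ω₀/Q = 3.101e+05 rad/s; BW = Δω/(2π) = 4.935e+04 Hz.

(a) f₀ = 1115 Hz  (b) Q = 0.02259  (c) BW = 4.935e+04 Hz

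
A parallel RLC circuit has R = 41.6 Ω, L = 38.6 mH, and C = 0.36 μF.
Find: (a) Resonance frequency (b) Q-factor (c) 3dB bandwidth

Step 1 — Resonance: ω₀ = 1/√(LC) = 1/√(0.0386·3.6e-07) = 8483 rad/s.
Step 2 — f₀ = ω₀/(2π) = 1350 Hz.
Step 3 — Parallel Q: Q = R/(ω₀L) = 41.6/(8483·0.0386) = 0.127.
Step 4 — Bandwidth: Δω = ω₀/Q = 6.677e+04 rad/s; BW = Δω/(2π) = 1.063e+04 Hz.

(a) f₀ = 1350 Hz  (b) Q = 0.127  (c) BW = 1.063e+04 Hz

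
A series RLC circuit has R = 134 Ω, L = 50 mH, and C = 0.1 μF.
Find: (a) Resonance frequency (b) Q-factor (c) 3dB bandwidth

Step 1 — Resonance condition Im(Z)=0 gives ω₀ = 1/√(LC).
Step 2 — ω₀ = 1/√(0.05·1e-07) = 1.414e+04 rad/s.
Step 3 — f₀ = ω₀/(2π) = 2251 Hz.
Step 4 — Series Q: Q = ω₀L/R = 1.414e+04·0.05/134 = 5.277.
Step 5 — 3dB bandwidth: Δω = ω₀/Q = 2680 rad/s; BW = Δω/(2π) = 426.5 Hz.

(a) f₀ = 2251 Hz  (b) Q = 5.277  (c) BW = 426.5 Hz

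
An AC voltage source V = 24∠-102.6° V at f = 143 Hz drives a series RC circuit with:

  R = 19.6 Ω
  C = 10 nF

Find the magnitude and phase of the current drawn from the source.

Step 1 — Angular frequency: ω = 2π·f = 2π·143 = 898.5 rad/s.
Step 2 — Component impedances:
  R: Z = R = 19.6 Ω
  C: Z = 1/(jωC) = -j/(ω·C) = 0 - j1.113e+05 Ω
Step 3 — Series combination: Z_total = R + C = 19.6 - j1.113e+05 Ω = 1.113e+05∠-90.0° Ω.
Step 4 — Source phasor: V = 24∠-102.6° V = -5.235 - j23.42 V.
Step 5 — Ohm's law: I = V / Z_total = (-5.235 - j23.42) / (19.6 - j1.113e+05) = 0.0002104 - j4.708e-05 A.
Step 6 — Convert to polar: |I| = 0.0002156 A, ∠I = -12.6°.

I = 0.0002156∠-12.6° A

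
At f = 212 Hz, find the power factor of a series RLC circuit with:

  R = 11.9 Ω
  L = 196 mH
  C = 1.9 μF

Step 1 — Angular frequency: ω = 2π·f = 2π·212 = 1332 rad/s.
Step 2 — Component impedances:
  R: Z = R = 11.9 Ω
  L: Z = jωL = j·1332·0.196 = 0 + j261.1 Ω
  C: Z = 1/(jωC) = -j/(ω·C) = 0 - j395.1 Ω
Step 3 — Series combination: Z_total = R + L + C = 11.9 - j134 Ω = 134.6∠-84.9° Ω.
Step 4 — Power factor: PF = cos(φ) = Re(Z)/|Z| = 11.9/134.57 = 0.08843.
Step 5 — Type: Im(Z) = -134 ⇒ leading (phase φ = -84.9°).

PF = 0.08843 (leading, φ = -84.9°)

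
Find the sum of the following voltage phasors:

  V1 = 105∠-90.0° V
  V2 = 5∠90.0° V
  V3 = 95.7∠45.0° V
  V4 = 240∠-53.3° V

Step 1 — Convert each phasor to rectangular form:
  V1 = 105·(cos(-90.0°) + j·sin(-90.0°)) = 0 - j105 V
  V2 = 5·(cos(90.0°) + j·sin(90.0°)) = 0 + j5 V
  V3 = 95.7·(cos(45.0°) + j·sin(45.0°)) = 67.67 + j67.67 V
  V4 = 240·(cos(-53.3°) + j·sin(-53.3°)) = 143.4 - j192.4 V
Step 2 — Sum components: V_total = 211.1 - j224.8 V.
Step 3 — Convert to polar: |V_total| = 308.3 V, ∠V_total = -46.8°.

V_total = 308.3∠-46.8° V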